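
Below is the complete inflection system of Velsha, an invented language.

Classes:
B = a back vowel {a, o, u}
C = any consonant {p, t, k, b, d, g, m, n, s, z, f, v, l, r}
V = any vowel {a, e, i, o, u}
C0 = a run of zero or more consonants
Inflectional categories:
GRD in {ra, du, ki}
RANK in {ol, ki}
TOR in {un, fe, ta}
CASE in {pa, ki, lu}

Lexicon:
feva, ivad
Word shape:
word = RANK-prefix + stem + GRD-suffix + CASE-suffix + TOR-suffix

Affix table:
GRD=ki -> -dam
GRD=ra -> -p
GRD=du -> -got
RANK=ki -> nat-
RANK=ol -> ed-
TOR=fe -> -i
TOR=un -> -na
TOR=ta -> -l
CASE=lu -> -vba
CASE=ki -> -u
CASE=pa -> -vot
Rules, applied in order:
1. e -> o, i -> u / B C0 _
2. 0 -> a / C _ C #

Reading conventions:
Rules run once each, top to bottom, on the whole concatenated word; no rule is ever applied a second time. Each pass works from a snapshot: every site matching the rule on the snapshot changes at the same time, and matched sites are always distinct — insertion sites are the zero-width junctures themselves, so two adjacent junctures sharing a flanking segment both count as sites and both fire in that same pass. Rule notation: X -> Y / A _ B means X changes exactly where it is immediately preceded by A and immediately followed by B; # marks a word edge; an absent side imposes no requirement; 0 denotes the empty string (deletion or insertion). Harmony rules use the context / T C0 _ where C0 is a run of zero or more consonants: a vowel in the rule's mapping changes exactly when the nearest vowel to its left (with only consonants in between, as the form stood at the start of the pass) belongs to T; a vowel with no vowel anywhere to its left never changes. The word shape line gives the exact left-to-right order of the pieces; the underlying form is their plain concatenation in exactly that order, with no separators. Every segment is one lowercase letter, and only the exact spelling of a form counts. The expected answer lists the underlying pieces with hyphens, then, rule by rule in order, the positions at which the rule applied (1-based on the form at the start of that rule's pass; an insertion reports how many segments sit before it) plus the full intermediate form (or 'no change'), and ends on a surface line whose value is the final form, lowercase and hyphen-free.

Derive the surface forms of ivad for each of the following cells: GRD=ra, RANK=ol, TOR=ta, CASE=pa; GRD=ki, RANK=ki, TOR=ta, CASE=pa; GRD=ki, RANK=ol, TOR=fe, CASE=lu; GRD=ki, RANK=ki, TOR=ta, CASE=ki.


cell GRD=ra, RANK=ol, TOR=ta, CASE=pa:
underlying: ed-ivad-p-vot-l
1. e -> o, i -> u / B C0 _: no change
2. 0 -> a / C _ C #: inserts after position(s) 10: edivadpvotal
surface: edivadpvotal

cell GRD=ki, RANK=ki, TOR=ta, CASE=pa:
underlying: nat-ivad-dam-vot-l
1. e -> o, i -> u / B C0 _: fires at position(s) 4: natuvaddamvotl
2. 0 -> a / C _ C #: inserts after position(s) 13: natuvaddamvotal
surface: natuvaddamvotal

cell GRD=ki, RANK=ol, TOR=fe, CASE=lu:
underlying: ed-ivad-dam-vba-i
1. e -> o, i -> u / B C0 _: fires at position(s) 13: edivaddamvbau
2. 0 -> a / C _ C #: no change
surface: edivaddamvbau

cell GRD=ki, RANK=ki, TOR=ta, CASE=ki:
underlying: nat-ivad-dam-u-l
1. e -> o, i -> u / B C0 _: fires at position(s) 4: natuvaddamul
2. 0 -> a / C _ C #: no change
surface: natuvaddamul


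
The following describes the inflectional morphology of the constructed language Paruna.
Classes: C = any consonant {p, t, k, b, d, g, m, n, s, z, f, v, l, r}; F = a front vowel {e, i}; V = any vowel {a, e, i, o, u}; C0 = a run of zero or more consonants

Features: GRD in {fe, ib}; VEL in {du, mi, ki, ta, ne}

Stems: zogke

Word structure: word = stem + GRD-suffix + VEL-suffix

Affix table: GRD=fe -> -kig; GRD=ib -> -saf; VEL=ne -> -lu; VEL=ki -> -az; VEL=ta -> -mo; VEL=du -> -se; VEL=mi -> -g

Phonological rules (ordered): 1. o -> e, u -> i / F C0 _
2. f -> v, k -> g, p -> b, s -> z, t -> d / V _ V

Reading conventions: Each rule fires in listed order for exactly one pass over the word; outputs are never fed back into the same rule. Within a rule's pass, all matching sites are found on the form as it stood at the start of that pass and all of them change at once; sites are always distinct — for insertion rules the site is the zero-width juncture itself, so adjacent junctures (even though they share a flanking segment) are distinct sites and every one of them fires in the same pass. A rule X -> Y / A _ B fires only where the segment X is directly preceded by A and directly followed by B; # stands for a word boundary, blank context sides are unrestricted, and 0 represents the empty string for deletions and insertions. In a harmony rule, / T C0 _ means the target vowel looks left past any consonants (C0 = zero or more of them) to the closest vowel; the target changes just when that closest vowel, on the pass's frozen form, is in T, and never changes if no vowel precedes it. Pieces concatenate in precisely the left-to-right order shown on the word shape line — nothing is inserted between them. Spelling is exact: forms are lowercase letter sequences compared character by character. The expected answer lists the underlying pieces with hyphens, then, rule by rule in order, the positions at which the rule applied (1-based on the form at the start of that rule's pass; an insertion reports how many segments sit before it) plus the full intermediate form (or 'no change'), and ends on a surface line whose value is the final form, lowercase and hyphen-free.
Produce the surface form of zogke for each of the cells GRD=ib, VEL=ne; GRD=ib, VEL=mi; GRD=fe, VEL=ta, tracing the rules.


cell GRD=ib, VEL=ne:
underlying: zogke-saf-lu
1. o -> e, u -> i / F C0 _: no change
2. f -> v, k -> g, p -> b, s -> z, t -> d / V _ V: fires at position(s) 6: zogkezaflu
surface: zogkezaflu

cell GRD=ib, VEL=mi:
underlying: zogke-saf-g
1. o -> e, u -> i / F C0 _: no change
2. f -> v, k -> g, p -> b, s -> z, t -> d / V _ V: fires at position(s) 6: zogkezafg
surface: zogkezafg

cell GRD=fe, VEL=ta:
underlying: zogke-kig-mo
1. o -> e, u -> i / F C0 _: fires at position(s) 10: zogkekigme
2. f -> v, k -> g, p -> b, s -> z, t -> d / V _ V: fires at position(s) 6: zogkegigme
surface: zogkegigme


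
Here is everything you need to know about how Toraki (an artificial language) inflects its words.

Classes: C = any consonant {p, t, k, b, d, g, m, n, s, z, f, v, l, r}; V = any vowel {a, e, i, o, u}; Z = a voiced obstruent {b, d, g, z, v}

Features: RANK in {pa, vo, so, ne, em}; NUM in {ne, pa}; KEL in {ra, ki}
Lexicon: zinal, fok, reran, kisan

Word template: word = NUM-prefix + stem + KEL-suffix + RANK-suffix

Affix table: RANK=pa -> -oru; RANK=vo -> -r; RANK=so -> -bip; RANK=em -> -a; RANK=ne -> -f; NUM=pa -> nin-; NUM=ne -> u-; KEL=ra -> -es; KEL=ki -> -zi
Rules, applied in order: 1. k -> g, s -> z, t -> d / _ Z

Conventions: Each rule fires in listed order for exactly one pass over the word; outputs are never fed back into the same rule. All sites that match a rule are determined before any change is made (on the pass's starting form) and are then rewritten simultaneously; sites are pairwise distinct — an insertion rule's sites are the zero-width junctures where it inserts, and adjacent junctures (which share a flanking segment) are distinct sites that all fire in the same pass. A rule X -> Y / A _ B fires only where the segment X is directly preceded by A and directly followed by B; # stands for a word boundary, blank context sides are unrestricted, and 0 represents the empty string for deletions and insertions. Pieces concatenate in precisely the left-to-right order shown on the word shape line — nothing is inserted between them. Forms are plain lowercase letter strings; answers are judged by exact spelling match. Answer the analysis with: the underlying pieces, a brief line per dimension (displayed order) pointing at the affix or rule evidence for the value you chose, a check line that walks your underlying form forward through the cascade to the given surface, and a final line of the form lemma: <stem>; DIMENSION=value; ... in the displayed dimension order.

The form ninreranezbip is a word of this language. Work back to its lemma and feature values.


underlying: nin-reran-es-bip
RANK=so - signalled by the affix -bip
NUM=pa - signalled by the affix nin-
KEL=ra - signalled by the affix -es
check: ninreranesbip -> ninreranezbip
lemma: reran; RANK=so; NUM=pa; KEL=ra


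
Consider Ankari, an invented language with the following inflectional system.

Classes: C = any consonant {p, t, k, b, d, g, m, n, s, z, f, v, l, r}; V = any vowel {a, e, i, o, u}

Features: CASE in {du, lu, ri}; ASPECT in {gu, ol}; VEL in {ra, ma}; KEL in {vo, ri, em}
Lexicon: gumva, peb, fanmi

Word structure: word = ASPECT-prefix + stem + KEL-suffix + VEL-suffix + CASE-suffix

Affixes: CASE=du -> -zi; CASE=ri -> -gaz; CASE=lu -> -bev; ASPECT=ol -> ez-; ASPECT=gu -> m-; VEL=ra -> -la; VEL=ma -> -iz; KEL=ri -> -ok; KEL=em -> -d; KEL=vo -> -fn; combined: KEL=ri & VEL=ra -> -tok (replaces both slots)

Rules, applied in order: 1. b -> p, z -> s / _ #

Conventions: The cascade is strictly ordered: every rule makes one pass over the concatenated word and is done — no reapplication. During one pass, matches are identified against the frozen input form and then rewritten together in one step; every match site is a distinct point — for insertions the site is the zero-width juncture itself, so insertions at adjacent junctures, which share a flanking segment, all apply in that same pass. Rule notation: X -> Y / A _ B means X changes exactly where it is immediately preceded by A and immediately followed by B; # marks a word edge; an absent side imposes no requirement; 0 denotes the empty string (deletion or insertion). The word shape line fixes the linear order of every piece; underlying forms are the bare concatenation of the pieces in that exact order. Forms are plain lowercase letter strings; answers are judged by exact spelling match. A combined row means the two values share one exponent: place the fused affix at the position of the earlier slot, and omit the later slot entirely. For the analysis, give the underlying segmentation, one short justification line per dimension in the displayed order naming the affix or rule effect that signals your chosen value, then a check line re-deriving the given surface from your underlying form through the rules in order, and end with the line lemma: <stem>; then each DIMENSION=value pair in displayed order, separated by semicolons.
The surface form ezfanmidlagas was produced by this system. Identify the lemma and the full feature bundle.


underlying: ez-fanmi-d-la-gaz
CASE=ri - signalled by the affix -gaz
ASPECT=ol - signalled by the affix ez-
VEL=ra - signalled by the affix -la
KEL=em - signalled by the affix -d
check: ezfanmidlagaz -> ezfanmidlagas
lemma: fanmi; CASE=ri; ASPECT=ol; VEL=ra; KEL=em


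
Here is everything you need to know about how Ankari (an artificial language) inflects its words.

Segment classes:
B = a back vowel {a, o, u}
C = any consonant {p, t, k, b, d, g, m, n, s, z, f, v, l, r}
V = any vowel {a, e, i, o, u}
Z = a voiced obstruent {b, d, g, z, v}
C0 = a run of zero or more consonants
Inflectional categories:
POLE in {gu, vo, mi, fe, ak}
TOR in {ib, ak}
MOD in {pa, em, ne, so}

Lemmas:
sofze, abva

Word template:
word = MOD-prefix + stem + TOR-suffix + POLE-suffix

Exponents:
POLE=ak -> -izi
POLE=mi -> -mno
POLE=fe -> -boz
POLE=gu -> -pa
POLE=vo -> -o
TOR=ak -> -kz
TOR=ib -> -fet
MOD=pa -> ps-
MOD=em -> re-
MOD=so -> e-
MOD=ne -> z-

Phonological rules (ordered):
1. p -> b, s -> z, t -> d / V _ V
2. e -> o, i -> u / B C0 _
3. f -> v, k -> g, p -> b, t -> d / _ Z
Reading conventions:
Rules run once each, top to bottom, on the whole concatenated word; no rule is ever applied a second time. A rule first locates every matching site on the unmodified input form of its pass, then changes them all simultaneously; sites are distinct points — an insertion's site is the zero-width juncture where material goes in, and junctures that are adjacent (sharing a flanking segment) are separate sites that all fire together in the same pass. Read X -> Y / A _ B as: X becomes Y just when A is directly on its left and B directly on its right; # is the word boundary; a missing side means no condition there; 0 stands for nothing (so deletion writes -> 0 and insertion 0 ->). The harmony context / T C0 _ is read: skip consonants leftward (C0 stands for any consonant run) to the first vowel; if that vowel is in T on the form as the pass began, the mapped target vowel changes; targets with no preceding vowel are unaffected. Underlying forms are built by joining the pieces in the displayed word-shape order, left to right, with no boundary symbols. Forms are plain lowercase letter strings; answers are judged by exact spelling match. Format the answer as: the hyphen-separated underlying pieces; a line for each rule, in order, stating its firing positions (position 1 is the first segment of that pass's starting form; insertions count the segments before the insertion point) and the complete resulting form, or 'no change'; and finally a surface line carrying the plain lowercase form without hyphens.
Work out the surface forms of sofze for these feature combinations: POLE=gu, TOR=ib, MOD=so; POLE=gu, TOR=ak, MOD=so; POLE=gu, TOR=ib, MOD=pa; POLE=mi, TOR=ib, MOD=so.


cell POLE=gu, TOR=ib, MOD=so:
underlying: e-sofze-fet-pa
1. p -> b, s -> z, t -> d / V _ V: fires at position(s) 2: ezofzefetpa
2. e -> o, i -> u / B C0 _: fires at position(s) 6: ezofzofetpa
3. f -> v, k -> g, p -> b, t -> d / _ Z: fires at position(s) 4: ezovzofetpa
surface: ezovzofetpa

cell POLE=gu, TOR=ak, MOD=so:
underlying: e-sofze-kz-pa
1. p -> b, s -> z, t -> d / V _ V: fires at position(s) 2: ezofzekzpa
2. e -> o, i -> u / B C0 _: fires at position(s) 6: ezofzokzpa
3. f -> v, k -> g, p -> b, t -> d / _ Z: fires at position(s) 4, 7: ezovzogzpa
surface: ezovzogzpa

cell POLE=gu, TOR=ib, MOD=pa:
underlying: ps-sofze-fet-pa
1. p -> b, s -> z, t -> d / V _ V: no change
2. e -> o, i -> u / B C0 _: fires at position(s) 7: pssofzofetpa
3. f -> v, k -> g, p -> b, t -> d / _ Z: fires at position(s) 5: pssovzofetpa
surface: pssovzofetpa

cell POLE=mi, TOR=ib, MOD=so:
underlying: e-sofze-fet-mno
1. p -> b, s -> z, t -> d / V _ V: fires at position(s) 2: ezofzefetmno
2. e -> o, i -> u / B C0 _: fires at position(s) 6: ezofzofetmno
3. f -> v, k -> g, p -> b, t -> d / _ Z: fires at position(s) 4: ezovzofetmno
surface: ezovzofetmno


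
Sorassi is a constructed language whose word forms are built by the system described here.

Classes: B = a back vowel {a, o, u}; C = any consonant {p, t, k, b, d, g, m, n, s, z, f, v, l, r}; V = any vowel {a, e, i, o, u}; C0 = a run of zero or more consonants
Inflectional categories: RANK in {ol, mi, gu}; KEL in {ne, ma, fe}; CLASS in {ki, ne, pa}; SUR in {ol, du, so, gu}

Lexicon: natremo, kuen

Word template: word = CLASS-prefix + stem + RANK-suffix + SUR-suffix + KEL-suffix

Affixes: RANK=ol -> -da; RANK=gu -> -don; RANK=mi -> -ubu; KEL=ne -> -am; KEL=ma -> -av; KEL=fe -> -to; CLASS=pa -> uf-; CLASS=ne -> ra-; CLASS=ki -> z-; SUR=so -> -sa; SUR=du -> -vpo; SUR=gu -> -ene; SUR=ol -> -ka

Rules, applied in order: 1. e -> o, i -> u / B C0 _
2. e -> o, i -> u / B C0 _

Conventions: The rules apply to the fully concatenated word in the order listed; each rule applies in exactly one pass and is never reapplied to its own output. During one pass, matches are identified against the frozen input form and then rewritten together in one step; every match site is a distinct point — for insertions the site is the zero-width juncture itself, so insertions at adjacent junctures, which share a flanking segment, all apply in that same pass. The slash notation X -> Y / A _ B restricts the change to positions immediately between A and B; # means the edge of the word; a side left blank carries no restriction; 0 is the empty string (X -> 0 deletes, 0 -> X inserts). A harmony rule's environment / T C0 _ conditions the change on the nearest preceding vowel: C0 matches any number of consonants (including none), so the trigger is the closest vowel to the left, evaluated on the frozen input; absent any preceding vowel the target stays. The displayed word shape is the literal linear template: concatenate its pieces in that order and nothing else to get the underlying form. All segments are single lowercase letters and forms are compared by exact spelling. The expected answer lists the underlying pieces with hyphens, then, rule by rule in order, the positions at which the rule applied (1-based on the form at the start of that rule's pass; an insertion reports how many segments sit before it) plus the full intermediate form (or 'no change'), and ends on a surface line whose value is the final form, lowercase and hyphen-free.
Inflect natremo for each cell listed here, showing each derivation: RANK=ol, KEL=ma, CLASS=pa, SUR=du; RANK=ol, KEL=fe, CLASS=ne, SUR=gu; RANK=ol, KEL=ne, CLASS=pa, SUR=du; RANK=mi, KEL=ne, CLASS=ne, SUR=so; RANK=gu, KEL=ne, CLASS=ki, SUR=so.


cell RANK=ol, KEL=ma, CLASS=pa, SUR=du:
underlying: uf-natremo-da-vpo-av
1. e -> o, i -> u / B C0 _: fires at position(s) 7: ufnatromodavpoav
2. e -> o, i -> u / B C0 _: no change
surface: ufnatromodavpoav

cell RANK=ol, KEL=fe, CLASS=ne, SUR=gu:
underlying: ra-natremo-da-ene-to
1. e -> o, i -> u / B C0 _: fires at position(s) 7, 12: ranatromodaoneto
2. e -> o, i -> u / B C0 _: fires at position(s) 14: ranatromodaonoto
surface: ranatromodaonoto

cell RANK=ol, KEL=ne, CLASS=pa, SUR=du:
underlying: uf-natremo-da-vpo-am
1. e -> o, i -> u / B C0 _: fires at position(s) 7: ufnatromodavpoam
2. e -> o, i -> u / B C0 _: no change
surface: ufnatromodavpoam

cell RANK=mi, KEL=ne, CLASS=ne, SUR=so:
underlying: ra-natremo-ubu-sa-am
1. e -> o, i -> u / B C0 _: fires at position(s) 7: ranatromoubusaam
2. e -> o, i -> u / B C0 _: no change
surface: ranatromoubusaam

cell RANK=gu, KEL=ne, CLASS=ki, SUR=so:
underlying: z-natremo-don-sa-am
1. e -> o, i -> u / B C0 _: fires at position(s) 6: znatromodonsaam
2. e -> o, i -> u / B C0 _: no change
surface: znatromodonsaam


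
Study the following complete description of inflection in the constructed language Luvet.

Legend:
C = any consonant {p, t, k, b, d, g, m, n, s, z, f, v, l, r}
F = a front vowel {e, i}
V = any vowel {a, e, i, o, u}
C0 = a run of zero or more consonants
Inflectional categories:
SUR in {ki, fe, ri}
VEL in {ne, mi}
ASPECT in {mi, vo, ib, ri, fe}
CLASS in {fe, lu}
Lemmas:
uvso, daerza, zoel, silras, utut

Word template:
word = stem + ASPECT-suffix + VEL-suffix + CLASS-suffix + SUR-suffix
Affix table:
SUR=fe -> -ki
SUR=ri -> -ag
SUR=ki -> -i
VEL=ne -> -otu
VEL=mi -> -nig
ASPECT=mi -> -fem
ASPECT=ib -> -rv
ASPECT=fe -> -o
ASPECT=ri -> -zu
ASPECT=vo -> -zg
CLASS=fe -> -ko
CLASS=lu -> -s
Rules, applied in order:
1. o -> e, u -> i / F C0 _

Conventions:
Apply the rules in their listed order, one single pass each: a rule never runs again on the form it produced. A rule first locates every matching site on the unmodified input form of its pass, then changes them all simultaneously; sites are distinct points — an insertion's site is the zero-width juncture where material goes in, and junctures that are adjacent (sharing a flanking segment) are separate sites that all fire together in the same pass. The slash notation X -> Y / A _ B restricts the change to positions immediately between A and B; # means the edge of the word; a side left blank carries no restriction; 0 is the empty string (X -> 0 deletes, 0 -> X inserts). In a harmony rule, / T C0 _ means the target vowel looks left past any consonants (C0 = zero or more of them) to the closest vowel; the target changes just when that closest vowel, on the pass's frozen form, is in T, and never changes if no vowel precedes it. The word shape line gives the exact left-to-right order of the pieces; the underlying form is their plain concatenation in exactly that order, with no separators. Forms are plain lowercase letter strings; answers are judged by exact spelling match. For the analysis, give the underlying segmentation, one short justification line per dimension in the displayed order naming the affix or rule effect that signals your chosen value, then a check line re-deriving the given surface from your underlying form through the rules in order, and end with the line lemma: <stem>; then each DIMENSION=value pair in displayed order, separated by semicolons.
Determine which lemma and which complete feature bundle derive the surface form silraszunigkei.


underlying: silras-zu-nig-ko-i
SUR=ki - signalled by the affix -i
VEL=mi - signalled by the affix -nig
ASPECT=ri - signalled by the affix -zu
CLASS=fe - signalled by the affix -ko
check: silraszunigkoi -> silraszunigkei
lemma: silras; SUR=ki; VEL=mi; ASPECT=ri; CLASS=fe


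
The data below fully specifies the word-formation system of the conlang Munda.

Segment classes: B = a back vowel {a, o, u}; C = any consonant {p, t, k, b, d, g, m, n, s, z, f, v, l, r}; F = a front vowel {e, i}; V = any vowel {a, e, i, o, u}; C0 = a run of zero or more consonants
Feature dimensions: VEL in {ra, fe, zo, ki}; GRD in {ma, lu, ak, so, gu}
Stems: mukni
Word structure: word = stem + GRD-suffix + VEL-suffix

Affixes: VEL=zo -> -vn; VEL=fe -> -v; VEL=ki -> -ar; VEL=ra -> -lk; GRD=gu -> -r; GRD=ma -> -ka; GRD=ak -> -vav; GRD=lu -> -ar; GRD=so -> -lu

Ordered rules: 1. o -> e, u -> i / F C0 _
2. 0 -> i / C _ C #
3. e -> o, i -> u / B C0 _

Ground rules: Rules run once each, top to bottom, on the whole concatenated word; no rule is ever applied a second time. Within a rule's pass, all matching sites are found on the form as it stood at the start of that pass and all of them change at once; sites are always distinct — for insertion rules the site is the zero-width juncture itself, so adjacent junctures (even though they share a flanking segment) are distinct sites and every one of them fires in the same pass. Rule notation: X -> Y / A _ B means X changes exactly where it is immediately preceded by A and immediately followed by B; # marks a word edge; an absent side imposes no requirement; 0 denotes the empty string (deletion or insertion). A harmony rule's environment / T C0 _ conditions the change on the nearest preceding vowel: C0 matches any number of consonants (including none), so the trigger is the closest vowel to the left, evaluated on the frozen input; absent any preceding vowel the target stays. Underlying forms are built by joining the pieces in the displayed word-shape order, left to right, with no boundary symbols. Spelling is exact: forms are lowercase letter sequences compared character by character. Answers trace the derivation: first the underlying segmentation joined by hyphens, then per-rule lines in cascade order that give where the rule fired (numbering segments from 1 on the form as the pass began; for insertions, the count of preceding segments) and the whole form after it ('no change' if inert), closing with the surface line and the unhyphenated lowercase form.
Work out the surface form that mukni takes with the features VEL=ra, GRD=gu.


underlying: mukni-r-lk
1. o -> e, u -> i / F C0 _: no change
2. 0 -> i / C _ C #: inserts after position(s) 7: muknirlik
3. e -> o, i -> u / B C0 _: fires at position(s) 5: muknurlik
surface: muknurlik


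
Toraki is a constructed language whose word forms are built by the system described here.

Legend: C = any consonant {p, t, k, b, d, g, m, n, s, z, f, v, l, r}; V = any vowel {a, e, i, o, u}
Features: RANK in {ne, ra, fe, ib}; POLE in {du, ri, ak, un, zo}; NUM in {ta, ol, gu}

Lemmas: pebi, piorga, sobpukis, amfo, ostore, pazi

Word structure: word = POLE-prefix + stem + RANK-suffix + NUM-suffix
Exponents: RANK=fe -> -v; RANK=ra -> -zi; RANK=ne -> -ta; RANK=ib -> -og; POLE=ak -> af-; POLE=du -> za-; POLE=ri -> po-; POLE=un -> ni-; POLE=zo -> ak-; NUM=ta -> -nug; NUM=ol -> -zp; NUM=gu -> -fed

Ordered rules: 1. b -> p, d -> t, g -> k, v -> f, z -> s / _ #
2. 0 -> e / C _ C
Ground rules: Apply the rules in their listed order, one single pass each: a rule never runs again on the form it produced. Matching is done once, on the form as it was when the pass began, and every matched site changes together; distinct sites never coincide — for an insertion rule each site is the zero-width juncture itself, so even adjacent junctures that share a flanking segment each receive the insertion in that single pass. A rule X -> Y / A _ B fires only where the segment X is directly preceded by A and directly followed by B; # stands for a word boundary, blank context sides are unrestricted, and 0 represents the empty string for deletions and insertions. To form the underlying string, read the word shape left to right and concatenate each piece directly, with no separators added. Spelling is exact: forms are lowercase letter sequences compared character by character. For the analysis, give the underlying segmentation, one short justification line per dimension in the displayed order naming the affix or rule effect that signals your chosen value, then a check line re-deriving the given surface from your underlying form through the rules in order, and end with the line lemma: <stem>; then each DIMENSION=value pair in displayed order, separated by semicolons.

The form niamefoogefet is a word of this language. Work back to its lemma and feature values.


underlying: ni-amfo-og-fed
RANK=ib - signalled by the affix -og
POLE=un - signalled by the affix ni-
NUM=gu - signalled by the affix -fed
check: niamfoogfed -> niamfoogfet -> niamefoogefet
lemma: amfo; RANK=ib; POLE=un; NUM=gu


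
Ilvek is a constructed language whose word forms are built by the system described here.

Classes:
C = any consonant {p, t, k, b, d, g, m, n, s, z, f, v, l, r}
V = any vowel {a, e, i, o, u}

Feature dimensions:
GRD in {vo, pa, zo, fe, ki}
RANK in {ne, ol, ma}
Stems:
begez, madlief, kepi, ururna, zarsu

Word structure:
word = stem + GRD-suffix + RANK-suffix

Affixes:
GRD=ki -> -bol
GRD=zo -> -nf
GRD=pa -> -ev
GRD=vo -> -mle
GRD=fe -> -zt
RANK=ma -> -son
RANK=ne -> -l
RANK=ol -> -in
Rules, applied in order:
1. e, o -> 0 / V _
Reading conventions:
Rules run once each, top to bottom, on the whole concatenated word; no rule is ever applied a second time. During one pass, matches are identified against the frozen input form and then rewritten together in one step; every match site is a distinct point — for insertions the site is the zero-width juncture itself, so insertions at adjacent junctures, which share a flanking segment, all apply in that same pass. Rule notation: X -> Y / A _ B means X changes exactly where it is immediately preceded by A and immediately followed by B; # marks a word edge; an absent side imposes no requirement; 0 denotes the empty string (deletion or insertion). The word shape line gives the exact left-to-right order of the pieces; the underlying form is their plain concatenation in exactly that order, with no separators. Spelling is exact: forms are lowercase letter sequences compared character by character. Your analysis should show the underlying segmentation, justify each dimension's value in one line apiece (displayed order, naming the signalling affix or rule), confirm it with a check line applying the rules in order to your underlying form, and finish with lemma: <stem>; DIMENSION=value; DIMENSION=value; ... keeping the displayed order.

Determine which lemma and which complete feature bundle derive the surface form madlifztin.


underlying: madlief-zt-in
GRD=fe - signalled by the affix -zt
RANK=ol - signalled by the affix -in
check: madliefztin -> madlifztin
lemma: madlief; GRD=fe; RANK=ol


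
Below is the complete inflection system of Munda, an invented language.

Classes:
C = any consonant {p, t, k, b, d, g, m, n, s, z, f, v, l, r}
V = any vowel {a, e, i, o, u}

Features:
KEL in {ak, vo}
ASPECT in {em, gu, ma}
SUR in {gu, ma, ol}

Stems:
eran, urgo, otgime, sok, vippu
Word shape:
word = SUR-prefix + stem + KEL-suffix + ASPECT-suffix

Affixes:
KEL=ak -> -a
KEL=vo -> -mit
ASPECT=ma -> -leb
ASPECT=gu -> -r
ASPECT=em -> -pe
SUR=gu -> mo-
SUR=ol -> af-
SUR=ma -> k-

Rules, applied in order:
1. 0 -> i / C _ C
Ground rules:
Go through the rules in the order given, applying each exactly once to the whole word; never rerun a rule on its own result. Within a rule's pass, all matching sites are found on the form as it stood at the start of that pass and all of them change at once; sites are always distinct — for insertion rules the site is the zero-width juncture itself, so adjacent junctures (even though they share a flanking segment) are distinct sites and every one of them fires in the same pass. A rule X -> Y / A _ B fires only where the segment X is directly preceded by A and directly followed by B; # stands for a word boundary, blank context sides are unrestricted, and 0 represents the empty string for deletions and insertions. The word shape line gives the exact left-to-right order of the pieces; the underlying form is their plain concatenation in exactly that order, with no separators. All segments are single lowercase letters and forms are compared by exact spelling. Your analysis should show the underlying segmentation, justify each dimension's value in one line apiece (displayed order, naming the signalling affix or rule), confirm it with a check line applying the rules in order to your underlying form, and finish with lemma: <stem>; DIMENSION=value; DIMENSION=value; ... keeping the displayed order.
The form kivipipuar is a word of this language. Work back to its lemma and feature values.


underlying: k-vippu-a-r
KEL=ak - signalled by the affix -a
ASPECT=gu - signalled by the affix -r
SUR=ma - signalled by the affix k-
check: kvippuar -> kivipipuar
lemma: vippu; KEL=ak; ASPECT=gu; SUR=ma


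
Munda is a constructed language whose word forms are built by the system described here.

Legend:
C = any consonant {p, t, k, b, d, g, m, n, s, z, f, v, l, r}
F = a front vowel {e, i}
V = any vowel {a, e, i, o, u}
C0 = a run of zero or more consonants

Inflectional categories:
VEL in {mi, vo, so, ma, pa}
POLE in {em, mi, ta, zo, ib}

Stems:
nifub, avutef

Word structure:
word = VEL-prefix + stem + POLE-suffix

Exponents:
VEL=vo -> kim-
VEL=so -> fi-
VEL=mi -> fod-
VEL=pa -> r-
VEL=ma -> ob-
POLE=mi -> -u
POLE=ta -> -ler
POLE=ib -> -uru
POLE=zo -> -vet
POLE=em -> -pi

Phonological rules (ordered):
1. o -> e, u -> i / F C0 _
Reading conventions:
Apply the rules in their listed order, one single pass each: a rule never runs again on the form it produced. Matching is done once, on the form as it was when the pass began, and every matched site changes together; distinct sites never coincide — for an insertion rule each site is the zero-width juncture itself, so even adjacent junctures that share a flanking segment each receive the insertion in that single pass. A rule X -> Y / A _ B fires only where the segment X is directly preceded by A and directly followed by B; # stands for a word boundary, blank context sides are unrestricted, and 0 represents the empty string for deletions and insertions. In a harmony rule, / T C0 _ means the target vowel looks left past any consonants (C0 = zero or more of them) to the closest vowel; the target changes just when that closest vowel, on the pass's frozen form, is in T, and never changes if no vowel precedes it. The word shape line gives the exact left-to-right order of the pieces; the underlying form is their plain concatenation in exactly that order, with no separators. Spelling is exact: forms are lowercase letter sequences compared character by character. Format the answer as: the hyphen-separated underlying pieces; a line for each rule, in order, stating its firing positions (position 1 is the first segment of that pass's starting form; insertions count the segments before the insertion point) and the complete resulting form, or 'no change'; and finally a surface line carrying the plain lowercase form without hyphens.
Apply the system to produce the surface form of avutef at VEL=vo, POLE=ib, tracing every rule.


underlying: kim-avutef-uru
1. o -> e, u -> i / F C0 _: fires at position(s) 10: kimavutefiru
surface: kimavutefiru


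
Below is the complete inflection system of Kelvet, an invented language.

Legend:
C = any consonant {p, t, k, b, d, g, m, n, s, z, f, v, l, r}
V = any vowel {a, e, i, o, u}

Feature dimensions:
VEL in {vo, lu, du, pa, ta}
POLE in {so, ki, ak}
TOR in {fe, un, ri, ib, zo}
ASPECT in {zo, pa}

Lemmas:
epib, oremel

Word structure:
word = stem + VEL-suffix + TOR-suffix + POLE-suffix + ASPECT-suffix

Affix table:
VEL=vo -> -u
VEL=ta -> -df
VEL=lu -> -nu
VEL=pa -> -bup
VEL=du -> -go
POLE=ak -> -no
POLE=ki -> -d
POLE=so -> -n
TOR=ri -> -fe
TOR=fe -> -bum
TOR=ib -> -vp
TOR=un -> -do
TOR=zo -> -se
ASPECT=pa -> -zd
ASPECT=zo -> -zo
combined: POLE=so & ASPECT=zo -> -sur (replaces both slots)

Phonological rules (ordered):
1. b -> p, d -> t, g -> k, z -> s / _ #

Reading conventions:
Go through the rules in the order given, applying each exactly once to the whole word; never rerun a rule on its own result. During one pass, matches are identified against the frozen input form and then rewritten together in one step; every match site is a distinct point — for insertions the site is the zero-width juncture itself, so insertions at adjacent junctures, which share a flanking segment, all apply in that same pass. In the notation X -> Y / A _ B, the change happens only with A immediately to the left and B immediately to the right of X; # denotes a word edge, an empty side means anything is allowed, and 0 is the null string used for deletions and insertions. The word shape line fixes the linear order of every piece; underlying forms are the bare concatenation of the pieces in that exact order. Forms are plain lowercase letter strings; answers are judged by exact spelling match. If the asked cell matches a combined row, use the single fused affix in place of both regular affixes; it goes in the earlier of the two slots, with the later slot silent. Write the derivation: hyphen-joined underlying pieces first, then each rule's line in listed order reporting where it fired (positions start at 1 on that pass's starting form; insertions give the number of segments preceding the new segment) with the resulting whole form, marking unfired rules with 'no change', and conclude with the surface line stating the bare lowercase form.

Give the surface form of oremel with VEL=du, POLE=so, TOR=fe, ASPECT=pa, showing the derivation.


underlying: oremel-go-bum-n-zd
1. b -> p, d -> t, g -> k, z -> s / _ #: fires at position(s) 14: oremelgobumnzt
surface: oremelgobumnzt


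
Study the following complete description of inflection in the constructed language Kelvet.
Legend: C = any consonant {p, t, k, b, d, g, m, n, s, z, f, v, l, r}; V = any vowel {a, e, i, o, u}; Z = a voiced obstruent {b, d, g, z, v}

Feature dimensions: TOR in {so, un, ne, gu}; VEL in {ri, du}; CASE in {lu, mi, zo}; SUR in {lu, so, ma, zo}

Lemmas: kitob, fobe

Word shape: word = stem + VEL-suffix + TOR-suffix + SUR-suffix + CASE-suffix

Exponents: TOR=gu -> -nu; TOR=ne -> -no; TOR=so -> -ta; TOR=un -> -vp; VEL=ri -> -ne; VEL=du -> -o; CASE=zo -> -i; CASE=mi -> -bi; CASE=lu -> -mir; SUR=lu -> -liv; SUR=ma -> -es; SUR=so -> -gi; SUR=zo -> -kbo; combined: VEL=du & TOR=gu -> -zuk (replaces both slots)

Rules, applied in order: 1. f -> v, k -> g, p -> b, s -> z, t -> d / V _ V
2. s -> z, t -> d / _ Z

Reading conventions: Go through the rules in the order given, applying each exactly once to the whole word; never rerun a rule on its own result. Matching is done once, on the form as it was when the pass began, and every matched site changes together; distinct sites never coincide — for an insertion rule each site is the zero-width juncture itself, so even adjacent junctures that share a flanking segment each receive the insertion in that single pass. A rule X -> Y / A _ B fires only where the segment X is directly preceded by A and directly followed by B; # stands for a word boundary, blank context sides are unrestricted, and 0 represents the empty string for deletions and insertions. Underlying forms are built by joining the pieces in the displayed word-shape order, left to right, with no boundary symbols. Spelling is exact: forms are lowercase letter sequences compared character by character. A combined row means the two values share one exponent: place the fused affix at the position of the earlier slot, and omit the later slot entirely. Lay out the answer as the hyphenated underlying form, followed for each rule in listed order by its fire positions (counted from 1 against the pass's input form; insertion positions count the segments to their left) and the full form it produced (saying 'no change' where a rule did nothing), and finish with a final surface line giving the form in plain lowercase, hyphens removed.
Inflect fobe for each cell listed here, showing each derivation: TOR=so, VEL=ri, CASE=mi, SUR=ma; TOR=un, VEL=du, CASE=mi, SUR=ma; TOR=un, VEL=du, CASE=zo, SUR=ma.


cell TOR=so, VEL=ri, CASE=mi, SUR=ma:
underlying: fobe-ne-ta-es-bi
1. f -> v, k -> g, p -> b, s -> z, t -> d / V _ V: fires at position(s) 7: fobenedaesbi
2. s -> z, t -> d / _ Z: fires at position(s) 10: fobenedaezbi
surface: fobenedaezbi

cell TOR=un, VEL=du, CASE=mi, SUR=ma:
underlying: fobe-o-vp-es-bi
1. f -> v, k -> g, p -> b, s -> z, t -> d / V _ V: no change
2. s -> z, t -> d / _ Z: fires at position(s) 9: fobeovpezbi
surface: fobeovpezbi

cell TOR=un, VEL=du, CASE=zo, SUR=ma:
underlying: fobe-o-vp-es-i
1. f -> v, k -> g, p -> b, s -> z, t -> d / V _ V: fires at position(s) 9: fobeovpezi
2. s -> z, t -> d / _ Z: no change
surface: fobeovpezi


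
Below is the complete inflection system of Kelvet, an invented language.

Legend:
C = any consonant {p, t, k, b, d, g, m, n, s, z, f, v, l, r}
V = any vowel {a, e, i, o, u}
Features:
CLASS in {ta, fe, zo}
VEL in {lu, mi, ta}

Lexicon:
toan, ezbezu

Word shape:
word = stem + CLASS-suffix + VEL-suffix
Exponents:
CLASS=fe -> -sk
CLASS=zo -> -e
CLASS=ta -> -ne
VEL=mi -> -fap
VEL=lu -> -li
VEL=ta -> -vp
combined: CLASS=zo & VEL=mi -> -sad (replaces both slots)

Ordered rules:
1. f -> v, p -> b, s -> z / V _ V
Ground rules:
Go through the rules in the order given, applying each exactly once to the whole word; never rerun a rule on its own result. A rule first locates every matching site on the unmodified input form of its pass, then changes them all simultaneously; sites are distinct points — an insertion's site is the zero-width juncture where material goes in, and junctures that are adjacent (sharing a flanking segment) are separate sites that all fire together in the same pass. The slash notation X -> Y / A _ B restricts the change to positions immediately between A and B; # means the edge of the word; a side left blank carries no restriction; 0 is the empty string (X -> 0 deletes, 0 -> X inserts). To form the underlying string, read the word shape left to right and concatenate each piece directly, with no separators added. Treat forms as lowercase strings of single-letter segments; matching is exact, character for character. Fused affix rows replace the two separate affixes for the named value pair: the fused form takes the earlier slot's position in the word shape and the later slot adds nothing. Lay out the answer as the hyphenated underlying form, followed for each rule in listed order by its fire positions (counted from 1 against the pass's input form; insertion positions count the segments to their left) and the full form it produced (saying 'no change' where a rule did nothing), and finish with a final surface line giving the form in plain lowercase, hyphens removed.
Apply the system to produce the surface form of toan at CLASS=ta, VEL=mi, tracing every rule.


underlying: toan-ne-fap
1. f -> v, p -> b, s -> z / V _ V: fires at position(s) 7: toannevap
surface: toannevap


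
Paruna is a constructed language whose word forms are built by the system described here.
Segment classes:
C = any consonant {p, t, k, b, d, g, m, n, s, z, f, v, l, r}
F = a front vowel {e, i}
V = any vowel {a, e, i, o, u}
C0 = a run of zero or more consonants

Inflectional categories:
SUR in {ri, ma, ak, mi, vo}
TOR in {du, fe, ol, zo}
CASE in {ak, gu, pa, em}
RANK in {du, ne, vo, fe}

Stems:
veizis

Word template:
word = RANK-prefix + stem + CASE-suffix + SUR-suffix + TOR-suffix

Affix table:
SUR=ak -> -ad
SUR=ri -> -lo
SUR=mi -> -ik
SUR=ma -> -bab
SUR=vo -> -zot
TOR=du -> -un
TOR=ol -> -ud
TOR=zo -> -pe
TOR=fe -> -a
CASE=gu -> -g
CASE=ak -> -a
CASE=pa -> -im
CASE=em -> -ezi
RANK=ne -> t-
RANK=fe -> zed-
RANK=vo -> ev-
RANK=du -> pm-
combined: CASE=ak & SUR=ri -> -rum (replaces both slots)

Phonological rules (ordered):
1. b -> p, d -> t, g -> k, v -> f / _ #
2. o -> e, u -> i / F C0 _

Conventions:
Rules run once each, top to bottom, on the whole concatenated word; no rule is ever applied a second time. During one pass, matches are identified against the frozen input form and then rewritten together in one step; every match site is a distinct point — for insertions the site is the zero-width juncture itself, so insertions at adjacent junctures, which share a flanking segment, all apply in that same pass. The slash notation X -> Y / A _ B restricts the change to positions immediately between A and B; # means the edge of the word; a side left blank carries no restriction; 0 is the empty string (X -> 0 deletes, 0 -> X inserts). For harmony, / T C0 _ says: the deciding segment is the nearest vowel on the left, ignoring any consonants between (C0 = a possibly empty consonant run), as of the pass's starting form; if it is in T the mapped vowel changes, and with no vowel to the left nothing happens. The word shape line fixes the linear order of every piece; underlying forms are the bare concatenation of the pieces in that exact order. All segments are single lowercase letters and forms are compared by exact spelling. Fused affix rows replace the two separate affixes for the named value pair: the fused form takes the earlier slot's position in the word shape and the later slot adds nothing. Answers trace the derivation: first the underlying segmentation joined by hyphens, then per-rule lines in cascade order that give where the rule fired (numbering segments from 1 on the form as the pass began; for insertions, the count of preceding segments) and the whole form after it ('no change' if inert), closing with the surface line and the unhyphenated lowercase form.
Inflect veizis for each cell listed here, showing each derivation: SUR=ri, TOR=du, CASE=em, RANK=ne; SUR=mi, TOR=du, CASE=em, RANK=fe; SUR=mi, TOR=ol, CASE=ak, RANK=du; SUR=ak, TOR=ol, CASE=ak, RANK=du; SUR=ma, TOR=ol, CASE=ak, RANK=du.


cell SUR=ri, TOR=du, CASE=em, RANK=ne:
underlying: t-veizis-ezi-lo-un
1. b -> p, d -> t, g -> k, v -> f / _ #: no change
2. o -> e, u -> i / F C0 _: fires at position(s) 12: tveizisezileun
surface: tveizisezileun

cell SUR=mi, TOR=du, CASE=em, RANK=fe:
underlying: zed-veizis-ezi-ik-un
1. b -> p, d -> t, g -> k, v -> f / _ #: no change
2. o -> e, u -> i / F C0 _: fires at position(s) 15: zedveiziseziikin
surface: zedveiziseziikin

cell SUR=mi, TOR=ol, CASE=ak, RANK=du:
underlying: pm-veizis-a-ik-ud
1. b -> p, d -> t, g -> k, v -> f / _ #: fires at position(s) 13: pmveizisaikut
2. o -> e, u -> i / F C0 _: fires at position(s) 12: pmveizisaikit
surface: pmveizisaikit

cell SUR=ak, TOR=ol, CASE=ak, RANK=du:
underlying: pm-veizis-a-ad-ud
1. b -> p, d -> t, g -> k, v -> f / _ #: fires at position(s) 13: pmveizisaadut
2. o -> e, u -> i / F C0 _: no change
surface: pmveizisaadut

cell SUR=ma, TOR=ol, CASE=ak, RANK=du:
underlying: pm-veizis-a-bab-ud
1. b -> p, d -> t, g -> k, v -> f / _ #: fires at position(s) 14: pmveizisababut
2. o -> e, u -> i / F C0 _: no change
surface: pmveizisababut
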